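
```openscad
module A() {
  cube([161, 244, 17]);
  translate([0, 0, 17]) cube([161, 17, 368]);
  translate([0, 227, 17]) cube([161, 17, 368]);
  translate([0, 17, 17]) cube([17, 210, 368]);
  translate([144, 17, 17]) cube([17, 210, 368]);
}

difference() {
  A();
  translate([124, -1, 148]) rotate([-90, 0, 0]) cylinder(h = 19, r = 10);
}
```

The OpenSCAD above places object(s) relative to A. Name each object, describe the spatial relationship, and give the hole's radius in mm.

A is an open box. The open box has a circular hole through its front wall. The hole's radius is 10 mm.

The subtracted cylinder has r = 10 mm.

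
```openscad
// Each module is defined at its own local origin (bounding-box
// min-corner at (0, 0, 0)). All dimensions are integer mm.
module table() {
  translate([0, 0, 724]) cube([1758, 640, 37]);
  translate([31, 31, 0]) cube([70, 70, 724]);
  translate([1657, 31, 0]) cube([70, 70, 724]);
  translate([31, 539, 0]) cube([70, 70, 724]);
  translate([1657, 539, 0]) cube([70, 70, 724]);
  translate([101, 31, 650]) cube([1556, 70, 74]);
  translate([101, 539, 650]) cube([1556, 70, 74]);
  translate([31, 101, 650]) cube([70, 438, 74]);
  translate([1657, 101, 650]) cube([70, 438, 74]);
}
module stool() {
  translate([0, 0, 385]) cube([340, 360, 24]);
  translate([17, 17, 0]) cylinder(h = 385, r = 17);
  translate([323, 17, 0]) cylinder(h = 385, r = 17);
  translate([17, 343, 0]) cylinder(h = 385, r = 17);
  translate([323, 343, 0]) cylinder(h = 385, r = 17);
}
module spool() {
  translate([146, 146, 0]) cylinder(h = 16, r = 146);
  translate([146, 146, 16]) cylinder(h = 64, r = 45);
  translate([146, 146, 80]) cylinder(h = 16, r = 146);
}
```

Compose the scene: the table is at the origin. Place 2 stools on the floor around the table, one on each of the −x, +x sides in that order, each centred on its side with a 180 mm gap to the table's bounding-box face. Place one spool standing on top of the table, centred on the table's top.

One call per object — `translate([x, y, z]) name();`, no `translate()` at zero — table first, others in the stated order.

table();
translate([-520, 140, 0]) stool();
translate([1938, 140, 0]) stool();
translate([733, 174, 761]) spool();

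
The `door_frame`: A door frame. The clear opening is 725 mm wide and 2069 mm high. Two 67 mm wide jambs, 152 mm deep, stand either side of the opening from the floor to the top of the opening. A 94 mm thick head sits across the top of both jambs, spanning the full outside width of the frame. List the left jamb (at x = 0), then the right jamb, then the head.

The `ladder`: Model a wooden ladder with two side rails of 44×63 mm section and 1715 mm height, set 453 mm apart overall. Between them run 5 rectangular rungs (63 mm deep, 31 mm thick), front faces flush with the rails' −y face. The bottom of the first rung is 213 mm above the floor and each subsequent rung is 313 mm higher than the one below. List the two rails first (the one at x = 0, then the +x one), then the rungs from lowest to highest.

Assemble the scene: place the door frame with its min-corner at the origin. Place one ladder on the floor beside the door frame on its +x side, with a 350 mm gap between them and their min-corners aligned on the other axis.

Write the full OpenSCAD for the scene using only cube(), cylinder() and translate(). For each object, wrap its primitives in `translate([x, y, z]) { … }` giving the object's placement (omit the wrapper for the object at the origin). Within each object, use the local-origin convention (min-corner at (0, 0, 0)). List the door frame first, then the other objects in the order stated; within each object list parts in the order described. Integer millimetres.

cube([67, 152, 2069]);
translate([792, 0, 0]) cube([67, 152, 2069]);
translate([0, 0, 2069]) cube([859, 152, 94]);
translate([1209, 0, 0]) {
  cube([44, 63, 1715]);
  translate([409, 0, 0]) cube([44, 63, 1715]);
  translate([44, 0, 213]) cube([365, 63, 31]);
  translate([44, 0, 526]) cube([365, 63, 31]);
  translate([44, 0, 839]) cube([365, 63, 31]);
  translate([44, 0, 1152]) cube([365, 63, 31]);
  translate([44, 0, 1465]) cube([365, 63, 31]);
}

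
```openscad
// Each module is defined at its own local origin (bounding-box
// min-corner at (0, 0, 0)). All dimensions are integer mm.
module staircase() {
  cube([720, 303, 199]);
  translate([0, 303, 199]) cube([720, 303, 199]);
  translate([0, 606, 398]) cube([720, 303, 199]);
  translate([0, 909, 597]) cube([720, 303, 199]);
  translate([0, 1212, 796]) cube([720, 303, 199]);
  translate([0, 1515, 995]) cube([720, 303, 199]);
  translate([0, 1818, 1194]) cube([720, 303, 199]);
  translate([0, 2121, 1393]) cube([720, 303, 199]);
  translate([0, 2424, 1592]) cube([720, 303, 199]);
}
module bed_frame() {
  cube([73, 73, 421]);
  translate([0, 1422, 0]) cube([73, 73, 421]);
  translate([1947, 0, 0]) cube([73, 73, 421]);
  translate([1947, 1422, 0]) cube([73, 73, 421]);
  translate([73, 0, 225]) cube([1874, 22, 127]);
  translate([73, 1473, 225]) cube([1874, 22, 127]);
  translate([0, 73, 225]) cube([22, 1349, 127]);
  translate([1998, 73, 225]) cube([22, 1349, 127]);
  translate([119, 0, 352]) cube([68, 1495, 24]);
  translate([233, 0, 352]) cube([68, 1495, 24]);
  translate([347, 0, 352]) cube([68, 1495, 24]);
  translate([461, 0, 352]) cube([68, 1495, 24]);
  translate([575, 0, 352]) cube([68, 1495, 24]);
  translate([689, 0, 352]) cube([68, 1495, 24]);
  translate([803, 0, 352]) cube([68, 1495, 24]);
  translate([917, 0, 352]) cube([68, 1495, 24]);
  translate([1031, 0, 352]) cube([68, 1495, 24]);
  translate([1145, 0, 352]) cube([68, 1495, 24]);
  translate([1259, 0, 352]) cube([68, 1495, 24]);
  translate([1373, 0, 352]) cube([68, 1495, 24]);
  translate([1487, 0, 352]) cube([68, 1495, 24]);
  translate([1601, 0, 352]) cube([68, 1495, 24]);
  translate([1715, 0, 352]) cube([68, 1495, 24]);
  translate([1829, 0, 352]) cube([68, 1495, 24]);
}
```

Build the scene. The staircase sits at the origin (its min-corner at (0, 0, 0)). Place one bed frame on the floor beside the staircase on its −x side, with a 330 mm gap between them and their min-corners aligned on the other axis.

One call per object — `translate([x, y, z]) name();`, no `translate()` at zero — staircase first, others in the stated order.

staircase();
translate([-2350, 0, 0]) bed_frame();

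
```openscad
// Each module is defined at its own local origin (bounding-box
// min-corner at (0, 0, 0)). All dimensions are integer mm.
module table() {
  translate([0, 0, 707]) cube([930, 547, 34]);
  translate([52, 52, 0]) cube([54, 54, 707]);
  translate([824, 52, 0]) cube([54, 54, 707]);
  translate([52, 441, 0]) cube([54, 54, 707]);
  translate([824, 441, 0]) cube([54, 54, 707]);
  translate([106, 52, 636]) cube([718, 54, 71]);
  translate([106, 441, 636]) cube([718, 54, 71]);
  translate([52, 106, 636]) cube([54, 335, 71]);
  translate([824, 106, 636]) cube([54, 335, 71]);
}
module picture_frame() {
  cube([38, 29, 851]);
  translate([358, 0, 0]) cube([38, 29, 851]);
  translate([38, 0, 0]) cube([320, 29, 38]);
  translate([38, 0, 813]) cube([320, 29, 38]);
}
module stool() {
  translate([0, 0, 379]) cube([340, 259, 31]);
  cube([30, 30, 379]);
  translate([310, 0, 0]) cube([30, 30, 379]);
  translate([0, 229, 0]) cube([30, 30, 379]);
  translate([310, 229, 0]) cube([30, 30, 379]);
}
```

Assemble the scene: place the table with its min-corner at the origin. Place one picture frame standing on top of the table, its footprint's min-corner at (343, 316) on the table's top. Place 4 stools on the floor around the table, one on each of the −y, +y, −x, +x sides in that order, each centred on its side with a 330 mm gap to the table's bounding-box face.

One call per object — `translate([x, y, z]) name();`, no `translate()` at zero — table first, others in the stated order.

table();
translate([343, 316, 741]) picture_frame();
translate([295, -589, 0]) stool();
translate([295, 877, 0]) stool();
translate([-670, 144, 0]) stool();
translate([1260, 144, 0]) stool();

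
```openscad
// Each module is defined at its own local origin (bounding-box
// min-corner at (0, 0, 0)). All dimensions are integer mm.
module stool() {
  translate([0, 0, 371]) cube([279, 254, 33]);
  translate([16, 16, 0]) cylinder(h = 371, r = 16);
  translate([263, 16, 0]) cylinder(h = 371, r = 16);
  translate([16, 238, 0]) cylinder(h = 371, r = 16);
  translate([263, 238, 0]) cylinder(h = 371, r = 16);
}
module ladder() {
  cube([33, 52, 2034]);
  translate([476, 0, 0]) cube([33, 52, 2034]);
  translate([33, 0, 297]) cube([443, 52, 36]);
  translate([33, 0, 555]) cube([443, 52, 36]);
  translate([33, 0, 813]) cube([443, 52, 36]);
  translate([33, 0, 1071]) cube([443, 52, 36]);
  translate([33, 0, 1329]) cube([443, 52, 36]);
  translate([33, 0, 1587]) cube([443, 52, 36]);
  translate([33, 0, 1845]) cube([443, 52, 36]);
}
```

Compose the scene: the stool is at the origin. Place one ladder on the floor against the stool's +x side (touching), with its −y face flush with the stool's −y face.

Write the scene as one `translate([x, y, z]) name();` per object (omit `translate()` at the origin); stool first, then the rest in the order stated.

stool();
translate([279, 0, 0]) ladder();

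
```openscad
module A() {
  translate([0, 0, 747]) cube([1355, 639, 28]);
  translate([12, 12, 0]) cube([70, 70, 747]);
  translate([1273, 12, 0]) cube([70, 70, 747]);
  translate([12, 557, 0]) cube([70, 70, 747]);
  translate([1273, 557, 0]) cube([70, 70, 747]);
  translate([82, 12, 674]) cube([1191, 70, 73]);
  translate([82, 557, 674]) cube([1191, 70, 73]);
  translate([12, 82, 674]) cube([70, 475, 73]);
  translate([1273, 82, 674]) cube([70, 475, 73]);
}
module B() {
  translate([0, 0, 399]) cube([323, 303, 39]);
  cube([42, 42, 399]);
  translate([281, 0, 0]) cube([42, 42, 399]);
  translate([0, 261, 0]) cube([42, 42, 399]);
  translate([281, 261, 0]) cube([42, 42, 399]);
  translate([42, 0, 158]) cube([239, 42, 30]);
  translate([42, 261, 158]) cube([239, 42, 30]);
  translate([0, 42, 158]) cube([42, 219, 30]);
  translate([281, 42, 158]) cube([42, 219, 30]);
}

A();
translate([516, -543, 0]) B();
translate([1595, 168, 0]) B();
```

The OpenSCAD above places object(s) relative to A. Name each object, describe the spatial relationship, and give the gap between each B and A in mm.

A is a table. B is a stool. Two stools sit around the table at the −y, +x sides. The gap between each stool and the table is 240 mm.

Each stool's nearest face is 240 mm from the table's bounding box.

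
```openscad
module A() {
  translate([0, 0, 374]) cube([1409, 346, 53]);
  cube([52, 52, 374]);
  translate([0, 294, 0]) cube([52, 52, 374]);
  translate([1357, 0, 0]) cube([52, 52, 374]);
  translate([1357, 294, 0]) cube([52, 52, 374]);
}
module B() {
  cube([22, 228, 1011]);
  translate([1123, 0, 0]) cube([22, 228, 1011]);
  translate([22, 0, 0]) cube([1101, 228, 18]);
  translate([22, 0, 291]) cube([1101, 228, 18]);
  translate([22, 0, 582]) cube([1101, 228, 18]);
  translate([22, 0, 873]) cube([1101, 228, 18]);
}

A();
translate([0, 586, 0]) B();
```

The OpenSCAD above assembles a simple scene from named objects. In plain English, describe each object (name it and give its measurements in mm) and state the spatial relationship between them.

A is a bench: a 1409×346 mm seat slab, 53 mm thick, top at z = 427 mm, on four 52×52 mm square legs flush with the seat corners and standing on z = 0.

B is a bookshelf 1145 mm wide overall, 228 mm deep and 1011 mm tall. The two sides are 22 mm thick vertical panels. 4 horizontal shelves of 18 mm thickness span between the inner faces of the sides; the lowest shelf sits on the floor and shelves are stacked with a clear vertical gap of 273 mm between each pair.

The bookshelf is on the floor beside the bench on its +y side.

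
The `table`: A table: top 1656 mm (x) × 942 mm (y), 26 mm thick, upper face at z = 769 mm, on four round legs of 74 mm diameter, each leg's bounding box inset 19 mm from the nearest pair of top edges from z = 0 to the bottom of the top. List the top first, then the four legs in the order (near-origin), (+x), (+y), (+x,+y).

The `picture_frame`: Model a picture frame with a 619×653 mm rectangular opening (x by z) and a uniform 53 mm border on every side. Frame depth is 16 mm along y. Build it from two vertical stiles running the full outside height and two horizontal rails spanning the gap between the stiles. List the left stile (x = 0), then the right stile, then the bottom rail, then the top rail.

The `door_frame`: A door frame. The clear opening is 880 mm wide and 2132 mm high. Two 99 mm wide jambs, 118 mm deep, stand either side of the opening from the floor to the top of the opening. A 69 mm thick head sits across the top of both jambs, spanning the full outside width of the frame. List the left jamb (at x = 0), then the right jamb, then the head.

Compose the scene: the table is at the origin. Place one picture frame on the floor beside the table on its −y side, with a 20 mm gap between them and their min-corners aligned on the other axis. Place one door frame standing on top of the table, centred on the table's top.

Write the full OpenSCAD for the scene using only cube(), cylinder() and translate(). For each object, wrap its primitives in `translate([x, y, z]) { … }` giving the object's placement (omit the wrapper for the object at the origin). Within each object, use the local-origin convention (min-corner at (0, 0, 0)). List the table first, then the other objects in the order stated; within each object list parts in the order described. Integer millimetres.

translate([0, 0, 743]) cube([1656, 942, 26]);
translate([56, 56, 0]) cylinder(h = 743, r = 37);
translate([1600, 56, 0]) cylinder(h = 743, r = 37);
translate([56, 886, 0]) cylinder(h = 743, r = 37);
translate([1600, 886, 0]) cylinder(h = 743, r = 37);
translate([0, -36, 0]) {
  cube([53, 16, 759]);
  translate([672, 0, 0]) cube([53, 16, 759]);
  translate([53, 0, 0]) cube([619, 16, 53]);
  translate([53, 0, 706]) cube([619, 16, 53]);
}
translate([289, 412, 769]) {
  cube([99, 118, 2132]);
  translate([979, 0, 0]) cube([99, 118, 2132]);
  translate([0, 0, 2132]) cube([1078, 118, 69]);
}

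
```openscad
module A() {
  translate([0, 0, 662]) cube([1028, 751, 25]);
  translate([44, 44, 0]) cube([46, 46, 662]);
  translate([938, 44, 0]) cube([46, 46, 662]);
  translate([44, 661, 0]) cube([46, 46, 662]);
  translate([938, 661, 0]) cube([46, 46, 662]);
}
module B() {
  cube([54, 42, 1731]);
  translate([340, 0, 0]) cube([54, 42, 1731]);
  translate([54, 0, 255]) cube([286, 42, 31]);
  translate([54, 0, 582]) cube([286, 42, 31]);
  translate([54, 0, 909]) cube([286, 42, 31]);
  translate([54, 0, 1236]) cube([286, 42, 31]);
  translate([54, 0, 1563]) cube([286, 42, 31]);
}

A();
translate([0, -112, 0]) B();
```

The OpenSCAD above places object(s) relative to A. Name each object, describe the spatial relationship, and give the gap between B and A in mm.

A is a table. B is a ladder. The ladder is on the floor beside the table on its −y side. The gap between the ladder and the table is 70 mm.

The ladder's nearest face is 70 mm from the table's −y face.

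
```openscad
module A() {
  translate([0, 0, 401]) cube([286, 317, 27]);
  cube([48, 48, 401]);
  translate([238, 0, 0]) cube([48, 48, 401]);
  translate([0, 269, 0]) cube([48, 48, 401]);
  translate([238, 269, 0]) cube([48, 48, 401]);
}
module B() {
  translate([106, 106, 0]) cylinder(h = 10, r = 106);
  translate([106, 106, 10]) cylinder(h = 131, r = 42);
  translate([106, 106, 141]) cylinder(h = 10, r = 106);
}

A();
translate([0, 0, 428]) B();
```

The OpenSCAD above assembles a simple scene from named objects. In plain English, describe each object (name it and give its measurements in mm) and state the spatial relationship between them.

A is a four-legged stool. The seat is a 286×317×27 mm slab whose top surface is at z = 428 mm; four square legs, each 48×48 mm in cross-section, run from the floor (z = 0) to the underside of the seat, each flush with a corner of the seat.

B is a spool: two coaxial disc flanges of radius 106 mm and thickness 10 mm, joined by a core cylinder of radius 42 mm and height 131 mm. The lower flange rests on z = 0 and the three cylinders share a vertical axis.

The spool is on top of the stool.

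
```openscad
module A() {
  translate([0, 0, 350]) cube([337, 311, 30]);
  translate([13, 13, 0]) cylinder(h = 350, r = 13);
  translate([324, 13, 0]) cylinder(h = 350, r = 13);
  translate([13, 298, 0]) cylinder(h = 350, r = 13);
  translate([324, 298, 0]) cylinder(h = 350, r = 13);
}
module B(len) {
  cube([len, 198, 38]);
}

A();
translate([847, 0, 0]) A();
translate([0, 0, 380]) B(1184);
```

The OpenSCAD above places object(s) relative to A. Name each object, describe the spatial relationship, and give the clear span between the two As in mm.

Second stool starts at x = 847; first ends at x = 337; clear span = 847 − 337 = 510 mm.

A is a stool. B is a beam. A beam spans the tops of two stools. The clear span between the two stools is 510 mm.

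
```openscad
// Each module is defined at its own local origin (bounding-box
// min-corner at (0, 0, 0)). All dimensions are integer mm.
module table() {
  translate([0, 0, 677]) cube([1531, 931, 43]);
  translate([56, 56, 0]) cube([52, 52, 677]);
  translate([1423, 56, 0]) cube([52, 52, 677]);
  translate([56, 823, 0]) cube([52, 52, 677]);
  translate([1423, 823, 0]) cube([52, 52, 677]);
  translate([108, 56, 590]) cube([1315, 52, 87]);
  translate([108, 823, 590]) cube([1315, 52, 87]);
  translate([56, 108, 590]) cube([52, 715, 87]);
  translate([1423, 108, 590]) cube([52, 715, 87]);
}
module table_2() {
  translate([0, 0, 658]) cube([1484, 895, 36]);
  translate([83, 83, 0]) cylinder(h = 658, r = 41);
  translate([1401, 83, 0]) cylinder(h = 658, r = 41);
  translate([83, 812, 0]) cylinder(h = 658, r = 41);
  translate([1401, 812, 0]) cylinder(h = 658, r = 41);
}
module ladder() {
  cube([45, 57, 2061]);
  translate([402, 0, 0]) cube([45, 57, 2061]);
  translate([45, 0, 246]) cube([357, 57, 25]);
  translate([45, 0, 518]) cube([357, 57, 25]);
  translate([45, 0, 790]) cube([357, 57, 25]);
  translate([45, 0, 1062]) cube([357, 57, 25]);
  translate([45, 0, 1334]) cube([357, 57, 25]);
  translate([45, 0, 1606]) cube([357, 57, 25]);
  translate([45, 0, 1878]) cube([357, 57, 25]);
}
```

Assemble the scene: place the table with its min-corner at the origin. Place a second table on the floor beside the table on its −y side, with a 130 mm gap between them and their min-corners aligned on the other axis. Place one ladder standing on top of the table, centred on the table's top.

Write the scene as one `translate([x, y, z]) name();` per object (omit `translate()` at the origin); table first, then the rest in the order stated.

table();
translate([0, -1025, 0]) table_2();
translate([542, 437, 720]) ladder();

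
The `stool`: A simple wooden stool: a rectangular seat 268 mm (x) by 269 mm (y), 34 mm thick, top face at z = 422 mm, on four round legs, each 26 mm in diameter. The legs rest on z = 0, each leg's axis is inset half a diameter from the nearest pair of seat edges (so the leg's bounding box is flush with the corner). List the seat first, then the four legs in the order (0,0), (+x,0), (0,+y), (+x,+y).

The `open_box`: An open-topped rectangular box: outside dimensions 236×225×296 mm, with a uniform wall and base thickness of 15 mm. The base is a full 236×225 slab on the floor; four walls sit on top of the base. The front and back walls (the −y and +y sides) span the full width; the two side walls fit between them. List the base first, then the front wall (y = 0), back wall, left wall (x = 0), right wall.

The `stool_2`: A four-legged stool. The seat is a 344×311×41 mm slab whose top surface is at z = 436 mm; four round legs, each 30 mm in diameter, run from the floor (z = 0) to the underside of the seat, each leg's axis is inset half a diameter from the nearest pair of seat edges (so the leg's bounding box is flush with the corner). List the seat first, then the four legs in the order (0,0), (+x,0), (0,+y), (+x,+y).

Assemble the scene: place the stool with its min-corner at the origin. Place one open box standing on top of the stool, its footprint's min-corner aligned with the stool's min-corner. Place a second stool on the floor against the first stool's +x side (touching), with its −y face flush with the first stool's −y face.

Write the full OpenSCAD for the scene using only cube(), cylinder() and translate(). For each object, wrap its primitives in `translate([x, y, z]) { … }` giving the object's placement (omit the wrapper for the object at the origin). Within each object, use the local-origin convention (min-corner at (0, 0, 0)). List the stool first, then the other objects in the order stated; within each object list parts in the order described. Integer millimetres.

translate([0, 0, 388]) cube([268, 269, 34]);
translate([13, 13, 0]) cylinder(h = 388, r = 13);
translate([255, 13, 0]) cylinder(h = 388, r = 13);
translate([13, 256, 0]) cylinder(h = 388, r = 13);
translate([255, 256, 0]) cylinder(h = 388, r = 13);
translate([0, 0, 422]) {
  cube([236, 225, 15]);
  translate([0, 0, 15]) cube([236, 15, 281]);
  translate([0, 210, 15]) cube([236, 15, 281]);
  translate([0, 15, 15]) cube([15, 195, 281]);
  translate([221, 15, 15]) cube([15, 195, 281]);
}
translate([268, 0, 0]) {
  translate([0, 0, 395]) cube([344, 311, 41]);
  translate([15, 15, 0]) cylinder(h = 395, r = 15);
  translate([329, 15, 0]) cylinder(h = 395, r = 15);
  translate([15, 296, 0]) cylinder(h = 395, r = 15);
  translate([329, 296, 0]) cylinder(h = 395, r = 15);
}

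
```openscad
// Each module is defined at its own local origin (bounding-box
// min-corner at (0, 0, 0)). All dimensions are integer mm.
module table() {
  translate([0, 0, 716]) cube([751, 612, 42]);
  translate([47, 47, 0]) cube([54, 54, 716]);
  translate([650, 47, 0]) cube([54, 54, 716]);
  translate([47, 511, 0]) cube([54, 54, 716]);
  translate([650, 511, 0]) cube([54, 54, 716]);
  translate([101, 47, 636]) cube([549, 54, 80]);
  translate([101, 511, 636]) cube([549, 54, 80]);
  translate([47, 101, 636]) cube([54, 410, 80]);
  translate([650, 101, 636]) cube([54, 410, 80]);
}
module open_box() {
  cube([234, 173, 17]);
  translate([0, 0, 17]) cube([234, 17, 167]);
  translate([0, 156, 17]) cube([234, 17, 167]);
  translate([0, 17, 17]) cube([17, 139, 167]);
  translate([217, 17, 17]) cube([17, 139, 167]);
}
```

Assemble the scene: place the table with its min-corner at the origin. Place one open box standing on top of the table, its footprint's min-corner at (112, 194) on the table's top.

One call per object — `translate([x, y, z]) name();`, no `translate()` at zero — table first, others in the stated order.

table();
translate([112, 194, 758]) open_box();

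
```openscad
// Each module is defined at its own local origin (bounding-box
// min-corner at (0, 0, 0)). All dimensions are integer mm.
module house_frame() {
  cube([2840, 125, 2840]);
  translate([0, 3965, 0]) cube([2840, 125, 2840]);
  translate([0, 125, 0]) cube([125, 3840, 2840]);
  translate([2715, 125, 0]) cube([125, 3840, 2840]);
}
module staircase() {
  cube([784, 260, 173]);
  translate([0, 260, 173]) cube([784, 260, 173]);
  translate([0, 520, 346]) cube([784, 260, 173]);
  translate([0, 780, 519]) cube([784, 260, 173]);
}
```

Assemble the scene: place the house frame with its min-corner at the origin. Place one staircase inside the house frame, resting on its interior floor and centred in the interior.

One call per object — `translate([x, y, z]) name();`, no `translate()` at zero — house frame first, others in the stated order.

house_frame();
translate([1028, 1525, 0]) staircase();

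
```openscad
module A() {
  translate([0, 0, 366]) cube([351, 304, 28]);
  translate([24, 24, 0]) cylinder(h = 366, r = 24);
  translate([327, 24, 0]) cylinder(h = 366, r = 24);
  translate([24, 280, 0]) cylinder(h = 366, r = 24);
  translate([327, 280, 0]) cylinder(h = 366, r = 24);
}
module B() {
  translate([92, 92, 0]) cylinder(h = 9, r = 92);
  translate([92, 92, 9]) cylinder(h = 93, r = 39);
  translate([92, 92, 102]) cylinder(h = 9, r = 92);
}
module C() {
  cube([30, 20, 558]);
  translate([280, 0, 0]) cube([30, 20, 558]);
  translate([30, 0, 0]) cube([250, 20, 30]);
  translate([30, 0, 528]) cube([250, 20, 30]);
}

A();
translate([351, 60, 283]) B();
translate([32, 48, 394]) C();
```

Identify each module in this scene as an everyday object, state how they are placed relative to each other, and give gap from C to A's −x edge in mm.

A is a stool. B is a spool. C is a picture frame. The spool is beside the stool with their tops flush at z = 394. The picture frame is on top of the stool. The gap from the picture frame to the stool's −x edge is 32 mm.

The picture frame's min-x is at 32; the stool's min-x is 0; gap = 32 mm.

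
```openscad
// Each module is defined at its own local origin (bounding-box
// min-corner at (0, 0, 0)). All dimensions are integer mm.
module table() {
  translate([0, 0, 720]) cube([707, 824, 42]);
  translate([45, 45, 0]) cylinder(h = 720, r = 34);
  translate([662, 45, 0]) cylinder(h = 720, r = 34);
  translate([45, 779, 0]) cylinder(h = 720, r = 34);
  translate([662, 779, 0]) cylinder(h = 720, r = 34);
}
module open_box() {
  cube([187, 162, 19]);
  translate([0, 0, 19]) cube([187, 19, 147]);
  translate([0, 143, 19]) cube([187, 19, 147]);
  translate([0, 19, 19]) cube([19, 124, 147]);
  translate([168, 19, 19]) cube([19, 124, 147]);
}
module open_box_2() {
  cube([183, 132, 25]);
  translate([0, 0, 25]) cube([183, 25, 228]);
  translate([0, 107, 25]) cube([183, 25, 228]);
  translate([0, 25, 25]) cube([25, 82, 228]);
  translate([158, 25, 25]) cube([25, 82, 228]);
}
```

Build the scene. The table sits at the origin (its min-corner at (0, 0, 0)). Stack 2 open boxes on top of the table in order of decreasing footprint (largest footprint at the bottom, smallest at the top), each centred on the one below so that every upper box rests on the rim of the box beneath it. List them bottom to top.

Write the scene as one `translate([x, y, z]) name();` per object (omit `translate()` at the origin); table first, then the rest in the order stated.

table();
translate([260, 331, 762]) open_box();
translate([262, 346, 928]) open_box_2();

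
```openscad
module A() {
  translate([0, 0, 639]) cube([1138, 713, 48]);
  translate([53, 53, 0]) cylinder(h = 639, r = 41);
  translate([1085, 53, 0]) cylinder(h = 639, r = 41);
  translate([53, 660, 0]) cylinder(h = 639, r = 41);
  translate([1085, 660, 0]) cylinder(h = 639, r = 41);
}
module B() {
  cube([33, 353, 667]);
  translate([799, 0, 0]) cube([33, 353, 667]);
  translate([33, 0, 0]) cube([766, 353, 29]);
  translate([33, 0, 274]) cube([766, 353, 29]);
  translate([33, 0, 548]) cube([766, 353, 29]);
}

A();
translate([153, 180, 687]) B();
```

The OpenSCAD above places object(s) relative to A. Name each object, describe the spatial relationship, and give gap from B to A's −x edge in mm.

The bookshelf's min-x is at 153; the table's min-x is 0; gap = 153 mm.

A is a table. B is a bookshelf. The bookshelf is on top of the table, centred. The gap from the bookshelf to the table's −x edge is 153 mm.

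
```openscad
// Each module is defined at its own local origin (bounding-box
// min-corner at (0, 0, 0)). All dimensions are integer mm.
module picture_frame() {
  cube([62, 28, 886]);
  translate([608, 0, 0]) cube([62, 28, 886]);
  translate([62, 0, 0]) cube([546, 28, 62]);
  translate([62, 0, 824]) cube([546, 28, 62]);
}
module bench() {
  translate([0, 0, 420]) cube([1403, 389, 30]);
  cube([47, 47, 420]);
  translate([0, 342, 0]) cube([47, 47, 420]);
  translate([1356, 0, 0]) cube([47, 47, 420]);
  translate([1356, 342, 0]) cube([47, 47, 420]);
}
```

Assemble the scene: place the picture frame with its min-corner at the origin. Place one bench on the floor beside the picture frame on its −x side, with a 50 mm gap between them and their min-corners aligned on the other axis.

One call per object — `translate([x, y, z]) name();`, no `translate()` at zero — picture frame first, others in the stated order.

picture_frame();
translate([-1453, 0, 0]) bench();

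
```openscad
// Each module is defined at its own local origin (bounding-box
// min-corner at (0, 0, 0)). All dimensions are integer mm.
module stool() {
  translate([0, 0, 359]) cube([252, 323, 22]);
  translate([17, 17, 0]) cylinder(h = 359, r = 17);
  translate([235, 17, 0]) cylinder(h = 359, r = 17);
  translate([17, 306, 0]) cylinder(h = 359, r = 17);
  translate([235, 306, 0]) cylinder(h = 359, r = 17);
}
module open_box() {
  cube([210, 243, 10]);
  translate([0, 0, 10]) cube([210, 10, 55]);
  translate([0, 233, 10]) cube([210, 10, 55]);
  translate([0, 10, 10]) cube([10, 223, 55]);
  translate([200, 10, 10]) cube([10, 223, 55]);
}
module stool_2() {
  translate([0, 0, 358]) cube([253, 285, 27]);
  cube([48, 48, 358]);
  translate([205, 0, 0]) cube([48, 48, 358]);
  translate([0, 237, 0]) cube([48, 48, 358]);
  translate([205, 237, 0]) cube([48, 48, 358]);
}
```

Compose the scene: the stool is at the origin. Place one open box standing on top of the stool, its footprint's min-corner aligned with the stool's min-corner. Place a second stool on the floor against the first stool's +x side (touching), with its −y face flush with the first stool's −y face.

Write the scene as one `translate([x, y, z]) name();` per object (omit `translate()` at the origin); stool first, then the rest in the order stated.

stool();
translate([0, 0, 381]) open_box();
translate([252, 0, 0]) stool_2();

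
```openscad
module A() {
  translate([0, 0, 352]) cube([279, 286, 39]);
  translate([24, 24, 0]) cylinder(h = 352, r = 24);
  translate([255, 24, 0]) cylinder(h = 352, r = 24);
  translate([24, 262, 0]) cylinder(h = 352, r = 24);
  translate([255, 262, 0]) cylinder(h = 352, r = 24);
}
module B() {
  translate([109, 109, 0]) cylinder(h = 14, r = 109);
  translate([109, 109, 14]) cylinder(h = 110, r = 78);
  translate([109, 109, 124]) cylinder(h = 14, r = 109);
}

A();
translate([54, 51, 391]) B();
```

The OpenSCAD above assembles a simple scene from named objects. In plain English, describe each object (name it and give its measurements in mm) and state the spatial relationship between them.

A is a simple wooden stool: a rectangular seat 279 mm (x) by 286 mm (y), 39 mm thick, top face at z = 391 mm, on four round legs, each 48 mm in diameter. The legs rest on z = 0, each leg's axis is inset half a diameter from the nearest pair of seat edges (so the leg's bounding box is flush with the corner).

B is a spool: two coaxial disc flanges of radius 109 mm and thickness 14 mm, joined by a core cylinder of radius 78 mm and height 110 mm. The lower flange rests on z = 0 and the three cylinders share a vertical axis.

The spool is on top of the stool.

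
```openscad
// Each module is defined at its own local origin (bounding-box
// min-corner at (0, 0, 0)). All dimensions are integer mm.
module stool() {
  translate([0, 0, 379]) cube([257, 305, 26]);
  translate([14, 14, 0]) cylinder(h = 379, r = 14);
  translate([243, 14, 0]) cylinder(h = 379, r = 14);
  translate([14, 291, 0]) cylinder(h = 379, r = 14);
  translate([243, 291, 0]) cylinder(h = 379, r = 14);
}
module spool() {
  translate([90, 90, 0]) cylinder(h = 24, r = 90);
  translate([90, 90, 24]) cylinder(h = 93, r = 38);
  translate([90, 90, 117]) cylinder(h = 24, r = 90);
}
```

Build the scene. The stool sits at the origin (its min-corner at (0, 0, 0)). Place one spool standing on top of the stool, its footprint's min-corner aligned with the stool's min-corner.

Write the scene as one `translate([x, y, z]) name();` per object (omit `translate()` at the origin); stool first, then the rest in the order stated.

stool();
translate([0, 0, 405]) spool();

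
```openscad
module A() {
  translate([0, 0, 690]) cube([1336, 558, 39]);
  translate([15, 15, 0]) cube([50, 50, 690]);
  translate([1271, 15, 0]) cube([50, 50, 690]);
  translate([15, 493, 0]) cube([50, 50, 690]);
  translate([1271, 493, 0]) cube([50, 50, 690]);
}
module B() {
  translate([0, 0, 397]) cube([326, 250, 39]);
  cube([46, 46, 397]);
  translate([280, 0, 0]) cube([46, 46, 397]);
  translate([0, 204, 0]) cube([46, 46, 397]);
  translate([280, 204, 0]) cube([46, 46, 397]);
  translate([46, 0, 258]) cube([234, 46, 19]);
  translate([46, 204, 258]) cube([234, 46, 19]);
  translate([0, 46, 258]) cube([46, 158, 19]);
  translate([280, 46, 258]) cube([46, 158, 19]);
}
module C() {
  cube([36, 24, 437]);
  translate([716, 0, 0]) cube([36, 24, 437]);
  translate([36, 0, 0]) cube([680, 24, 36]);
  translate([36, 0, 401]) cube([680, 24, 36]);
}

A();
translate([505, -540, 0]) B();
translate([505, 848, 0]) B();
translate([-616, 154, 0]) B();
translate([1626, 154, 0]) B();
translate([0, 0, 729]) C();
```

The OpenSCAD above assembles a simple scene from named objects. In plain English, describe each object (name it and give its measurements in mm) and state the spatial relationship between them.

A is a rectangular dining table. The top is 1336×558×39 mm with its upper surface at z = 729 mm. It stands on four 50×50 mm square legs, each inset 15 mm from the nearest pair of top edges, running from the floor to the underside of the top.

B is a four-legged stool. The seat is 326×250 mm, 39 mm thick, top at z = 436 mm. It stands on four square legs, each 46×46 mm in cross-section, from z = 0 to the seat underside, each flush with a corner of the seat. Four stretchers, 46 mm wide and 19 mm tall, connect adjacent legs with their undersides at z = 258 mm, each running between the inner faces of the legs it joins and aligned with the legs' outer faces on the other axis.

C is a rectangular picture frame lying in the x–z plane (depth along y). The opening is 680 mm wide (x) by 365 mm tall (z), surrounded by a border 36 mm wide on all four sides. The frame is 24 mm deep and is made of two full-height vertical stiles with two horizontal rails fitted between them.

Four stools sit around the table at the −y, +y, −x, +x sides. The picture frame is on top of the table.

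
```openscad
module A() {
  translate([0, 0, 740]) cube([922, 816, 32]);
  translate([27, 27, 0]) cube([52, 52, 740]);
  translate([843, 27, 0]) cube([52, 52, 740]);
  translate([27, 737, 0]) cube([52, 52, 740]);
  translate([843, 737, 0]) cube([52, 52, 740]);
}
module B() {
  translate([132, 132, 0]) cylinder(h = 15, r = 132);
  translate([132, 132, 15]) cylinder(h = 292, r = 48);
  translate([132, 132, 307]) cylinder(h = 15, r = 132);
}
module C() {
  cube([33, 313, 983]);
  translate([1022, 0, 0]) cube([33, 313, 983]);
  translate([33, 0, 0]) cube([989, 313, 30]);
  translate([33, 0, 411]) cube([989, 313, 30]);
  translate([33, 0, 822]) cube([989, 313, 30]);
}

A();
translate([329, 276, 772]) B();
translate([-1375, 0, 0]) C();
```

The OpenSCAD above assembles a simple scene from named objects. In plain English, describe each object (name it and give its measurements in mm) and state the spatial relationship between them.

A is a table with a 922×816 mm rectangular top, 32 mm thick, top surface at z = 772 mm, supported by four 52×52 mm square legs, each inset 27 mm from the nearest pair of top edges, running from the floor.

B is a spool: two coaxial disc flanges of radius 132 mm and thickness 15 mm, joined by a core cylinder of radius 48 mm and height 292 mm. The lower flange rests on z = 0 and the three cylinders share a vertical axis.

C is a bookshelf 1055 mm wide overall, 313 mm deep and 983 mm tall. The two sides are 33 mm thick vertical panels. 3 horizontal shelves of 30 mm thickness span between the inner faces of the sides; the lowest shelf sits on the floor and shelves are stacked with a clear vertical gap of 381 mm between each pair.

The spool is on top of the table, centred. The bookshelf is on the floor beside the table on its −x side.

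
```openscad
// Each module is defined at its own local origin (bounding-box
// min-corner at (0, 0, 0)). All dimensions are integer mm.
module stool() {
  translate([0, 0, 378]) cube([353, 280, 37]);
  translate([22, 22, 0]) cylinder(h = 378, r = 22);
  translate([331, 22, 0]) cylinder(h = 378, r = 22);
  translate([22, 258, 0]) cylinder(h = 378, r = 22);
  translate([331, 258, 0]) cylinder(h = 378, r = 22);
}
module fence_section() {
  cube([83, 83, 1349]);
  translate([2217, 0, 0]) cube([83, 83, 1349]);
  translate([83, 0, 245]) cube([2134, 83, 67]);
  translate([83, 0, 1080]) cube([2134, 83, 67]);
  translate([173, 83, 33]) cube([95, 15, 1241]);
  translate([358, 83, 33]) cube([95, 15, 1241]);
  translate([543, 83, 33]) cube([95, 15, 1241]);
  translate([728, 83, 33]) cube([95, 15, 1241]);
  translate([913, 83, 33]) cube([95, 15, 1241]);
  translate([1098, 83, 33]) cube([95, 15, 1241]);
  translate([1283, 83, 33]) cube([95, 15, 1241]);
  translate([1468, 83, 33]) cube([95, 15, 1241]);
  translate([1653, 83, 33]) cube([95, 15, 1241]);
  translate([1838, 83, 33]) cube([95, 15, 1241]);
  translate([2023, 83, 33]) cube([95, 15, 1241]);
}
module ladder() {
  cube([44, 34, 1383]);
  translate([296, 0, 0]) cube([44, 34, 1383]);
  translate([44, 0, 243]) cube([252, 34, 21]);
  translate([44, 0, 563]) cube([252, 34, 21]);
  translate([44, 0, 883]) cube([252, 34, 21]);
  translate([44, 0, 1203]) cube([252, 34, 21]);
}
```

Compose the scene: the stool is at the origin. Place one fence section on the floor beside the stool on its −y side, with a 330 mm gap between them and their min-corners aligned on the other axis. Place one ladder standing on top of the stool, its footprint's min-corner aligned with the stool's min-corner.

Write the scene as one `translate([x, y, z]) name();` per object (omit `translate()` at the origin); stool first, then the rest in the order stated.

stool();
translate([0, -428, 0]) fence_section();
translate([0, 0, 415]) ladder();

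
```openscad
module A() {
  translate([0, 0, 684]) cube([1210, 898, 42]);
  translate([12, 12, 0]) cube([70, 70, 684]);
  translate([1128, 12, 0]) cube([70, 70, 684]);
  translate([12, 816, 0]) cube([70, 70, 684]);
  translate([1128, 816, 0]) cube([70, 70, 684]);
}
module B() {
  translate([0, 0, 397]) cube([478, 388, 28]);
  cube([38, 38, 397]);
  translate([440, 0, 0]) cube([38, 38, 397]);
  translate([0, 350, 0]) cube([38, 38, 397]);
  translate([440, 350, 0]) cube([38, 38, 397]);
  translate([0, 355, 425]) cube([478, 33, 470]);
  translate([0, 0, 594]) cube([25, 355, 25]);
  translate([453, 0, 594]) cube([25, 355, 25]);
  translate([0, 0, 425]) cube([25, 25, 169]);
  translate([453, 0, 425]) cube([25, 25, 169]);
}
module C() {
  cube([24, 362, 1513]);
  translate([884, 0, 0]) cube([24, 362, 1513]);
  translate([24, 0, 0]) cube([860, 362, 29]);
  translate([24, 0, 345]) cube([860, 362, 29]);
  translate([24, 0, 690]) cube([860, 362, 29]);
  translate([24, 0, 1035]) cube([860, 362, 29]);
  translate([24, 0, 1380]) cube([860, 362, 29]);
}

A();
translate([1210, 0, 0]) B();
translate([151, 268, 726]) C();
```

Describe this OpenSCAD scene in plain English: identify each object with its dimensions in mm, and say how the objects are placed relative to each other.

A is a rectangular dining table. The top is 1210×898×42 mm with its upper surface at z = 726 mm. It stands on four 70×70 mm square legs, each inset 12 mm from the nearest pair of top edges, running from the floor to the underside of the top.

B is a chair: 478×388 mm seat, 28 mm thick, top at z = 425 mm, on four 38 mm square corner legs flush with the seat edges. A 33 mm thick backrest slab spans the full seat width, extending 470 mm above the seat top, its back face flush with the seat's +y edge. Two armrests of 25×25 mm section run along each side from the seat's front edge to the front of the backrest, top faces 194 mm above the seat top and outer faces flush with the seat's x-edges; a 25×25 mm post under the front of each armrest stands on the seat at the front corner.

C is a bookshelf 908 mm wide overall, 362 mm deep and 1513 mm tall. The two sides are 24 mm thick vertical panels. 5 horizontal shelves of 29 mm thickness span between the inner faces of the sides; the lowest shelf sits on the floor and shelves are stacked with a clear vertical gap of 316 mm between each pair.

The chair is against the table's +x side, with their −y faces flush. The bookshelf is on top of the table, centred.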